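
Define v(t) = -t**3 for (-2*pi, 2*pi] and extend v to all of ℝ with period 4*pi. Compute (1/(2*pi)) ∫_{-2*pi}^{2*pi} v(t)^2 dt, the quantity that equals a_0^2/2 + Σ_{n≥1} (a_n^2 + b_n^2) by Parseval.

(1/(2*pi)) ∫_{-2*pi}^{2*pi} v(t)^2 dt = (1/(2*pi)) · (256*pi**7/7) = 128*pi**6/7.

128*pi**6/7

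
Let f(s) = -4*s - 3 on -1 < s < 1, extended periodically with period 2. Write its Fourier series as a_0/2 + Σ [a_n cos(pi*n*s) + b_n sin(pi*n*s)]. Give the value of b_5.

b_5 = ∫_{-1}^{1} f(s) sin(5*pi*s) ds.
Integrating by parts (boundary term plus one more integral), an antiderivative of (-4*s - 3) sin(5*pi*s) is 4*s*cos(5*pi*s)/(5*pi) - 4*sin(5*pi*s)/(25*pi**2) + 3*cos(5*pi*s)/(5*pi); evaluating from -1 to 1: ∫_{-1}^{1} (-4*s - 3) sin(5*pi*s) ds = (-7/(5*pi)) - (1/(5*pi)) = -8/(5*pi).
Hence b_5 = -8/(5*pi).

-8/(5*pi)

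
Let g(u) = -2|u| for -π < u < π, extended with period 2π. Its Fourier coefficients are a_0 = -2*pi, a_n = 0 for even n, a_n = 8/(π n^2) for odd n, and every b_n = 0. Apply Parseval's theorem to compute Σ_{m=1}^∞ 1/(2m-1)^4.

pi**4/96

Parseval: a_0^2/2 + Σ a_n^2 = (1/π) ∫_{-π}^{π} g(u)^2 du = 8*pi**2/3.
Subtract a_0^2/2 = 2*pi**2: Σ a_n^2 = 2*pi**2/3.
Only odd n contribute, with a_n^2 = 64/(π^2 n^4), so Σ_{m≥1} 1/(2m-1)^4 = π^2·(2*pi**2/3)/64 = pi**4/96.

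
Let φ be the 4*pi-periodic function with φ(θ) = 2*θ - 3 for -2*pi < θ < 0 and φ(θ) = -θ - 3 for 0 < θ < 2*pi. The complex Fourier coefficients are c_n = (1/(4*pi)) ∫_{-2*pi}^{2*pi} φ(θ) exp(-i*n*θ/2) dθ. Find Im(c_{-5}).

1/5

Since φ is real-valued, Im(c_{-5}) = -(1/(4*pi)) ∫_{-2*pi}^{2*pi} φ(θ) sin(-5*θ/2) dθ = b_{5}/2.
Split the integral at the breakpoints.
Integrating by parts (boundary term plus one more integral), an antiderivative of (2*θ - 3) sin(-5*θ/2) is 4*θ*cos(5*θ/2)/5 - 8*sin(5*θ/2)/25 - 6*cos(5*θ/2)/5; evaluating from -2*pi to 0: ∫_{-2*pi}^{0} (2*θ - 3) sin(-5*θ/2) dθ = (-6/5) - (6/5 + 8*pi/5) = -8*pi/5 - 12/5.
Integrating by parts (boundary term plus one more integral), an antiderivative of (-θ - 3) sin(-5*θ/2) is -2*θ*cos(5*θ/2)/5 + 4*sin(5*θ/2)/25 - 6*cos(5*θ/2)/5; evaluating from 0 to 2*pi: ∫_{0}^{2*pi} (-θ - 3) sin(-5*θ/2) dθ = (6/5 + 4*pi/5) - (-6/5) = 12/5 + 4*pi/5.
So ∫_{-2*pi}^{2*pi} φ(θ) sin(-5*θ/2) dθ = -4*pi/5.
Hence Im(c_{-5}) = (-1/(4*pi))·(-4*pi/5) = 1/5.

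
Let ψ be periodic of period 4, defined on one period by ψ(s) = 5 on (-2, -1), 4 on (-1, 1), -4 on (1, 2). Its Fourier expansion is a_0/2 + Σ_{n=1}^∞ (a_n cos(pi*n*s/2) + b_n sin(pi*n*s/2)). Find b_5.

-9/(5*pi)

b_5 = 1/2 ∫_{-2}^{2} ψ(s) sin(5*pi*s/2) ds.
Split the integral at the breakpoints.
Directly, an antiderivative of (5) sin(5*pi*s/2) is -2*cos(5*pi*s/2)/pi; evaluating from -2 to -1: ∫_{-2}^{-1} (5) sin(5*pi*s/2) ds = (0) - (2/pi) = -2/pi.
Directly, an antiderivative of (4) sin(5*pi*s/2) is -8*cos(5*pi*s/2)/(5*pi); evaluating from -1 to 1: ∫_{-1}^{1} (4) sin(5*pi*s/2) ds = (0) - (0) = 0.
Directly, an antiderivative of (-4) sin(5*pi*s/2) is 8*cos(5*pi*s/2)/(5*pi); evaluating from 1 to 2: ∫_{1}^{2} (-4) sin(5*pi*s/2) ds = (-8/(5*pi)) - (0) = -8/(5*pi).
Summing the pieces and multiplying by (1/2) gives b_5 = -9/(5*pi).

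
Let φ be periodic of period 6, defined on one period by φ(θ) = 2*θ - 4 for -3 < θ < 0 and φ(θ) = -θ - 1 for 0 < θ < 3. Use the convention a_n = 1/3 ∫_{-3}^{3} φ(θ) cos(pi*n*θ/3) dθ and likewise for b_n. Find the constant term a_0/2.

a_0 = 1/3 ∫_{-3}^{3} φ(θ) dθ = 1/3 · (-57/2) = -19/2.
So the constant term a_0/2 = -19/4.

-19/4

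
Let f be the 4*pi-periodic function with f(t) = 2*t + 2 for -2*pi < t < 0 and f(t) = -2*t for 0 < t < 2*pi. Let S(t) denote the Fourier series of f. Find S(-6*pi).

t = -6*pi differs from t = 2*pi by -2 full period(s), and the series is 4*pi-periodic.
At t = 2*pi the one-sided limits are f(2*pi^-) = -4*pi and f(2*pi^+) = 2 - 4*pi.
By Dirichlet's theorem the series converges to their average, [(-4*pi) + (2 - 4*pi)]/2 = 1 - 4*pi.

1 - 4*pi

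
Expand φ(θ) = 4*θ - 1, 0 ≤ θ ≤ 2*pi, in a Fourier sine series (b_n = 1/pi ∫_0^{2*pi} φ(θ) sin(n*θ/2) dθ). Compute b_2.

-8

b_2 = 1/pi ∫_0^{2*pi} (4*θ - 1) sin(θ) dθ.
Integrating by parts (boundary term plus one more integral), an antiderivative of (4*θ - 1) sin(θ) is -4*θ*cos(θ) + 4*sin(θ) + cos(θ); evaluating from 0 to 2*pi: ∫_{0}^{2*pi} (4*θ - 1) sin(θ) dθ = (1 - 8*pi) - (1) = -8*pi.
Hence b_2 = (1/pi)·(-8*pi) = -8.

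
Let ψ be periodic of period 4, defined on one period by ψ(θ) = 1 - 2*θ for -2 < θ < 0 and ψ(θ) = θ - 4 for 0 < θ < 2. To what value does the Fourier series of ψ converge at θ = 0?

At θ = 0 the one-sided limits are ψ(0^-) = 1 and ψ(0^+) = -4.
By Dirichlet's theorem the series converges to their average, [(1) + (-4)]/2 = -3/2.

-3/2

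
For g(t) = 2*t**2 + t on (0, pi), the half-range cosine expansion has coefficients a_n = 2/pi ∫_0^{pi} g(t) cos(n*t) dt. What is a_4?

a_4 = 2/pi ∫_0^{pi} (2*t**2 + t) cos(4*t) dt.
Integrating by parts twice (tabular method), an antiderivative of (2*t**2 + t) cos(4*t) is t**2*sin(4*t)/2 + t*sin(4*t)/4 + t*cos(4*t)/4 - sin(4*t)/16 + cos(4*t)/16; evaluating from 0 to pi: ∫_{0}^{pi} (2*t**2 + t) cos(4*t) dt = (1/16 + pi/4) - (1/16) = pi/4.
Hence a_4 = (2/pi)·(pi/4) = 1/2.

1/2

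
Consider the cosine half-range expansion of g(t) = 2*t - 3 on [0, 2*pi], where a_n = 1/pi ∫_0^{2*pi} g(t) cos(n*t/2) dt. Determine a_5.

-16/(25*pi)

a_5 = 1/pi ∫_0^{2*pi} (2*t - 3) cos(5*t/2) dt.
Integrating by parts (boundary term plus one more integral), an antiderivative of (2*t - 3) cos(5*t/2) is 4*t*sin(5*t/2)/5 - 6*sin(5*t/2)/5 + 8*cos(5*t/2)/25; evaluating from 0 to 2*pi: ∫_{0}^{2*pi} (2*t - 3) cos(5*t/2) dt = (-8/25) - (8/25) = -16/25.
Hence a_5 = (1/pi)·(-16/25) = -16/(25*pi).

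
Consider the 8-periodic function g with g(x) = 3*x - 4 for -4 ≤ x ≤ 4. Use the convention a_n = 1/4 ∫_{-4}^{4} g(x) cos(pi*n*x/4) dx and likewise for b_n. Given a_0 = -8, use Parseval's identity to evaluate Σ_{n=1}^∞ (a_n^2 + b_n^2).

96

Parseval: a_0^2/2 + Σ_{n≥1} (a_n^2+b_n^2) = 1/4 ∫_{-4}^{4} g(x)^2 dx = 128.
Subtract a_0^2/2 = 32: Σ (a_n^2+b_n^2) = 96.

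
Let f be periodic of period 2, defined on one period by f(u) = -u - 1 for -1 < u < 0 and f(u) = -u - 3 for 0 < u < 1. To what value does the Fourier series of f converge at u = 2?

-2

u = 2 differs from u = 0 by 1 full period(s), and the series is 2-periodic.
At u = 0 the one-sided limits are f(0^-) = -1 and f(0^+) = -3.
By Dirichlet's theorem the series converges to their average, [(-1) + (-3)]/2 = -2.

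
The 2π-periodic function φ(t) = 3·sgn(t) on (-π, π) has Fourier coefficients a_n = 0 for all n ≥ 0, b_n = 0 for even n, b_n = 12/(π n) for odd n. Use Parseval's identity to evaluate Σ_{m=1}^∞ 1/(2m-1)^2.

pi**2/8

Parseval: Σ b_n^2 = (1/π) ∫_{-π}^{π} φ(t)^2 dt = 18.
Only odd n contribute, with b_n^2 = 144/(π^2 n^2), so Σ_{m≥1} 1/(2m-1)^2 = π^2·(18)/144 = pi**2/8.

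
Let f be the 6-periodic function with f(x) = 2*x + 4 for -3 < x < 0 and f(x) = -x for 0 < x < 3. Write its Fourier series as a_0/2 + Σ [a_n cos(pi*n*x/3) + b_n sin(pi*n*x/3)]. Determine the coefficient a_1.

18/pi**2

a_1 = 1/3 ∫_{-3}^{3} f(x) cos(pi*x/3) dx.
Split the integral at the breakpoints.
Integrating by parts (boundary term plus one more integral), an antiderivative of (2*x + 4) cos(pi*x/3) is 6*x*sin(pi*x/3)/pi + 12*sin(pi*x/3)/pi + 18*cos(pi*x/3)/pi**2; evaluating from -3 to 0: ∫_{-3}^{0} (2*x + 4) cos(pi*x/3) dx = (18/pi**2) - (-18/pi**2) = 36/pi**2.
Integrating by parts (boundary term plus one more integral), an antiderivative of (-x) cos(pi*x/3) is -3*x*sin(pi*x/3)/pi - 9*cos(pi*x/3)/pi**2; evaluating from 0 to 3: ∫_{0}^{3} (-x) cos(pi*x/3) dx = (9/pi**2) - (-9/pi**2) = 18/pi**2.
Summing the pieces and multiplying by (1/3) gives a_1 = 18/pi**2.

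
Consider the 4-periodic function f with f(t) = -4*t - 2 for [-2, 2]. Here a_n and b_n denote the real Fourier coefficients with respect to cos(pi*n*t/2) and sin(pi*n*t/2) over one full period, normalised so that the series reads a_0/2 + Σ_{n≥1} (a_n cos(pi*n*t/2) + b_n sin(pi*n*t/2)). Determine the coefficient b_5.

-16/(5*pi)

b_5 = 1/2 ∫_{-2}^{2} f(t) sin(5*pi*t/2) dt.
Integrating by parts (boundary term plus one more integral), an antiderivative of (-4*t - 2) sin(5*pi*t/2) is 8*t*cos(5*pi*t/2)/(5*pi) - 16*sin(5*pi*t/2)/(25*pi**2) + 4*cos(5*pi*t/2)/(5*pi); evaluating from -2 to 2: ∫_{-2}^{2} (-4*t - 2) sin(5*pi*t/2) dt = (-4/pi) - (12/(5*pi)) = -32/(5*pi).
Hence b_5 = (1/2)·(-32/(5*pi)) = -16/(5*pi).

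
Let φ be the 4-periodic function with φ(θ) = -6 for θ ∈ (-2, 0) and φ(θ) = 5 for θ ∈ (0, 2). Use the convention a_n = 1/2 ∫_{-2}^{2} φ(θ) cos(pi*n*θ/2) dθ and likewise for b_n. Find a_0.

a_0 = 1/2 ∫_{-2}^{2} φ(θ) dθ = 1/2 · (-2) = -1.

-1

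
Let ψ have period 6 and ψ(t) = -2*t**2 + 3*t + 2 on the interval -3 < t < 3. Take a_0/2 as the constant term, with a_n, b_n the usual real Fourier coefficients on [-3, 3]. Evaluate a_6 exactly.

-2/pi**2

a_6 = 1/3 ∫_{-3}^{3} ψ(t) cos(2*pi*t) dt.
Integrating by parts twice (tabular method), an antiderivative of (-2*t**2 + 3*t + 2) cos(2*pi*t) is -t**2*sin(2*pi*t)/pi + 3*t*sin(2*pi*t)/(2*pi) - t*cos(2*pi*t)/pi**2 + sin(2*pi*t)/(2*pi**3) + sin(2*pi*t)/pi + 3*cos(2*pi*t)/(4*pi**2); evaluating from -3 to 3: ∫_{-3}^{3} (-2*t**2 + 3*t + 2) cos(2*pi*t) dt = (-9/(4*pi**2)) - (15/(4*pi**2)) = -6/pi**2.
Hence a_6 = (1/3)·(-6/pi**2) = -2/pi**2.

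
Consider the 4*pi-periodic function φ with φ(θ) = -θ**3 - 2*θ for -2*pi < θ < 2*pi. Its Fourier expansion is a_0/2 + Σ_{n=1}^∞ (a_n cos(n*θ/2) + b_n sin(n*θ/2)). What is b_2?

-8 + 8*pi**2

b_2 = (1/(2*pi)) ∫_{-2*pi}^{2*pi} φ(θ) sin(θ) dθ.
φ is odd and sin(θ) is odd, so the integrand is even and b_2 = 1/pi ∫_0^{2*pi} φ(θ) sin(θ) dθ.
Integrating by parts three times (tabular method), an antiderivative of (-θ**3 - 2*θ) sin(θ) is θ**3*cos(θ) - 3*θ**2*sin(θ) - 4*θ*cos(θ) + 4*sin(θ); evaluating from 0 to 2*pi: ∫_{0}^{2*pi} (-θ**3 - 2*θ) sin(θ) dθ = (8*pi*(-1 + pi**2)) - (0) = 8*pi*(-1 + pi**2).
Hence b_2 = (1/pi)·(8*pi*(-1 + pi**2)) = -8 + 8*pi**2.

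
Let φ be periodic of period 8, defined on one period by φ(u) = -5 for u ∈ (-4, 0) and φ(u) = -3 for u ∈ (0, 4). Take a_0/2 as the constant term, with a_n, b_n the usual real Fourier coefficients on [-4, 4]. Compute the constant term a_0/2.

a_0 = 1/4 ∫_{-4}^{4} φ(u) du = 1/4 · (-32) = -8.
So the constant term a_0/2 = -4.

-4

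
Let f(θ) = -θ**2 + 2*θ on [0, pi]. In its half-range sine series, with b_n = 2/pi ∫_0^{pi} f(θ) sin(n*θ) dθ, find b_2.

b_2 = 2/pi ∫_0^{pi} (-θ**2 + 2*θ) sin(2*θ) dθ.
Integrating by parts twice (tabular method), an antiderivative of (-θ**2 + 2*θ) sin(2*θ) is θ**2*cos(2*θ)/2 - θ*sin(2*θ)/2 - θ*cos(2*θ) + sin(2*θ)/2 - cos(2*θ)/4; evaluating from 0 to pi: ∫_{0}^{pi} (-θ**2 + 2*θ) sin(2*θ) dθ = (-pi - 1/4 + pi**2/2) - (-1/4) = pi*(-2 + pi)/2.
Hence b_2 = (2/pi)·(pi*(-2 + pi)/2) = -2 + pi.

-2 + pi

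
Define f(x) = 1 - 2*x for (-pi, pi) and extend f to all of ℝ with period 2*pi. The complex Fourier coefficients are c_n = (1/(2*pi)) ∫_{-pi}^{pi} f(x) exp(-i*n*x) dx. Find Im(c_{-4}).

1/2

Since f is real-valued, Im(c_{-4}) = -(1/(2*pi)) ∫_{-pi}^{pi} f(x) sin(-4*x) dx = b_{4}/2.
Integrating by parts (boundary term plus one more integral), an antiderivative of (1 - 2*x) sin(-4*x) is -x*cos(4*x)/2 + sin(4*x)/8 + cos(4*x)/4; evaluating from -pi to pi: ∫_{-pi}^{pi} (1 - 2*x) sin(-4*x) dx = (1/4 - pi/2) - (1/4 + pi/2) = -pi.
Hence Im(c_{-4}) = (-1/(2*pi))·(-pi) = 1/2.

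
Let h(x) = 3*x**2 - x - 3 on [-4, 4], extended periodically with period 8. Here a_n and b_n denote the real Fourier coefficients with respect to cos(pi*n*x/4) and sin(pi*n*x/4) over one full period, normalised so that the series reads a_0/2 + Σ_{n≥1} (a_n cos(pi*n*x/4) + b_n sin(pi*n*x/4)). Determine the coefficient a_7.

a_7 = 1/4 ∫_{-4}^{4} h(x) cos(7*pi*x/4) dx.
Integrating by parts twice (tabular method), an antiderivative of (3*x**2 - x - 3) cos(7*pi*x/4) is 12*x**2*sin(7*pi*x/4)/(7*pi) - 4*x*sin(7*pi*x/4)/(7*pi) + 96*x*cos(7*pi*x/4)/(49*pi**2) - 12*sin(7*pi*x/4)/(7*pi) - 384*sin(7*pi*x/4)/(343*pi**3) - 16*cos(7*pi*x/4)/(49*pi**2); evaluating from -4 to 4: ∫_{-4}^{4} (3*x**2 - x - 3) cos(7*pi*x/4) dx = (-368/(49*pi**2)) - (400/(49*pi**2)) = -768/(49*pi**2).
Hence a_7 = (1/4)·(-768/(49*pi**2)) = -192/(49*pi**2).

-192/(49*pi**2)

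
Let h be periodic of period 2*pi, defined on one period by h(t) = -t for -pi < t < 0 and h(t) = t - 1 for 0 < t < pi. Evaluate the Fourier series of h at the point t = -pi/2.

pi/2

h is continuous at t = -pi/2 with value pi/2, so the series converges to pi/2 there.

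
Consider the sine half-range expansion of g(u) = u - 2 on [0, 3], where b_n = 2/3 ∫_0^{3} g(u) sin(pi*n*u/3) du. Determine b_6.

b_6 = 2/3 ∫_0^{3} (u - 2) sin(2*pi*u) du.
Integrating by parts (boundary term plus one more integral), an antiderivative of (u - 2) sin(2*pi*u) is -u*cos(2*pi*u)/(2*pi) + sin(2*pi*u)/(4*pi**2) + cos(2*pi*u)/pi; evaluating from 0 to 3: ∫_{0}^{3} (u - 2) sin(2*pi*u) du = (-1/(2*pi)) - (1/pi) = -3/(2*pi).
Hence b_6 = (2/3)·(-3/(2*pi)) = -1/pi.

-1/pi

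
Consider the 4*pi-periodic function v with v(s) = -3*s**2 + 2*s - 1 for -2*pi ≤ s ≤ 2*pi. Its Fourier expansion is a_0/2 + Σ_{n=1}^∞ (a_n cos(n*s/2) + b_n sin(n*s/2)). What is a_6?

a_6 = (1/(2*pi)) ∫_{-2*pi}^{2*pi} v(s) cos(3*s) ds.
Integrating by parts twice (tabular method), an antiderivative of (-3*s**2 + 2*s - 1) cos(3*s) is -s**2*sin(3*s) + 2*s*sin(3*s)/3 - 2*s*cos(3*s)/3 - sin(3*s)/9 + 2*cos(3*s)/9; evaluating from -2*pi to 2*pi: ∫_{-2*pi}^{2*pi} (-3*s**2 + 2*s - 1) cos(3*s) ds = (2/9 - 4*pi/3) - (2/9 + 4*pi/3) = -8*pi/3.
Hence a_6 = (1/(2*pi))·(-8*pi/3) = -4/3.

-4/3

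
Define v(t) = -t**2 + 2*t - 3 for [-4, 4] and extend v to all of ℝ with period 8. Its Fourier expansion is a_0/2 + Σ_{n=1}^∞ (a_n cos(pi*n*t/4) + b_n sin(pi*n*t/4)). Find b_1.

b_1 = 1/4 ∫_{-4}^{4} v(t) sin(pi*t/4) dt.
Integrating by parts twice (tabular method), an antiderivative of (-t**2 + 2*t - 3) sin(pi*t/4) is 4*t**2*cos(pi*t/4)/pi - 32*t*sin(pi*t/4)/pi**2 - 8*t*cos(pi*t/4)/pi + 32*sin(pi*t/4)/pi**2 - 128*cos(pi*t/4)/pi**3 + 12*cos(pi*t/4)/pi; evaluating from -4 to 4: ∫_{-4}^{4} (-t**2 + 2*t - 3) sin(pi*t/4) dt = (-44/pi + 128/pi**3) - (-108/pi + 128/pi**3) = 64/pi.
Hence b_1 = (1/4)·(64/pi) = 16/pi.

16/pi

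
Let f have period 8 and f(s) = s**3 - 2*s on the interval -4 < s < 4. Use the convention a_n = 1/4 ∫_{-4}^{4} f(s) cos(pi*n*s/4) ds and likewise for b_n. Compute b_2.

b_2 = 1/4 ∫_{-4}^{4} f(s) sin(pi*s/2) ds.
f is odd and sin(pi*s/2) is odd, so the integrand is even and b_2 = 1/2 ∫_0^{4} f(s) sin(pi*s/2) ds.
Integrating by parts three times (tabular method), an antiderivative of (s**3 - 2*s) sin(pi*s/2) is -2*s**3*cos(pi*s/2)/pi + 12*s**2*sin(pi*s/2)/pi**2 + 4*s*cos(pi*s/2)/pi + 48*s*cos(pi*s/2)/pi**3 - 96*sin(pi*s/2)/pi**4 - 8*sin(pi*s/2)/pi**2; evaluating from 0 to 4: ∫_{0}^{4} (s**3 - 2*s) sin(pi*s/2) ds = (-112/pi + 192/pi**3) - (0) = -112/pi + 192/pi**3.
Hence b_2 = (1/2)·(-112/pi + 192/pi**3) = -56/pi + 96/pi**3.

-56/pi + 96/pi**3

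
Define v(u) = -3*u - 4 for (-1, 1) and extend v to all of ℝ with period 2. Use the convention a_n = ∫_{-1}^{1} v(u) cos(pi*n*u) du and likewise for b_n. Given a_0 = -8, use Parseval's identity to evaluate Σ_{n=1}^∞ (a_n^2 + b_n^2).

Parseval: a_0^2/2 + Σ_{n≥1} (a_n^2+b_n^2) = ∫_{-1}^{1} v(u)^2 du = 38.
Subtract a_0^2/2 = 32: Σ (a_n^2+b_n^2) = 6.

6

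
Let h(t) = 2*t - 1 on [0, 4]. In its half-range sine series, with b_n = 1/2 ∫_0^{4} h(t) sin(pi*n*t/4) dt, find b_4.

b_4 = 1/2 ∫_0^{4} (2*t - 1) sin(pi*t) dt.
Integrating by parts (boundary term plus one more integral), an antiderivative of (2*t - 1) sin(pi*t) is -2*t*cos(pi*t)/pi + 2*sin(pi*t)/pi**2 + cos(pi*t)/pi; evaluating from 0 to 4: ∫_{0}^{4} (2*t - 1) sin(pi*t) dt = (-7/pi) - (1/pi) = -8/pi.
Hence b_4 = (1/2)·(-8/pi) = -4/pi.

-4/pi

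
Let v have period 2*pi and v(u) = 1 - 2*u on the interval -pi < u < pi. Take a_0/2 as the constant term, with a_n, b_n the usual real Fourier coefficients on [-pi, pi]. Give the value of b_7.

-4/7

b_7 = 1/pi ∫_{-pi}^{pi} v(u) sin(7*u) du.
Integrating by parts (boundary term plus one more integral), an antiderivative of (1 - 2*u) sin(7*u) is 2*u*cos(7*u)/7 - 2*sin(7*u)/49 - cos(7*u)/7; evaluating from -pi to pi: ∫_{-pi}^{pi} (1 - 2*u) sin(7*u) du = (1/7 - 2*pi/7) - (1/7 + 2*pi/7) = -4*pi/7.
Hence b_7 = (1/pi)·(-4*pi/7) = -4/7.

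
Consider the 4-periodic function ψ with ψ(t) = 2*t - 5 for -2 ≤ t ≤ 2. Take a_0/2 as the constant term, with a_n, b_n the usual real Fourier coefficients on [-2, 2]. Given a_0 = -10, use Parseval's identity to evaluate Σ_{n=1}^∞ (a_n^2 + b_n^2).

Parseval: a_0^2/2 + Σ_{n≥1} (a_n^2+b_n^2) = 1/2 ∫_{-2}^{2} ψ(t)^2 dt = 182/3.
Subtract a_0^2/2 = 50: Σ (a_n^2+b_n^2) = 32/3.

32/3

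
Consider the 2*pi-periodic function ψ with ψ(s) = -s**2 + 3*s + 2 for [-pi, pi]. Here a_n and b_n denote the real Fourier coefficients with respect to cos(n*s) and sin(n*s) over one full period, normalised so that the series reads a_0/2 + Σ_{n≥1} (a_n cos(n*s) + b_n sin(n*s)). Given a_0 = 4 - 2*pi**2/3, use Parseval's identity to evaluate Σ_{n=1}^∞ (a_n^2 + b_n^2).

Parseval: a_0^2/2 + Σ_{n≥1} (a_n^2+b_n^2) = 1/pi ∫_{-pi}^{pi} ψ(s)^2 ds = 8 + 10*pi**2/3 + 2*pi**4/5.
Subtract a_0^2/2 = 2*(6 - pi**2)**2/9: Σ (a_n^2+b_n^2) = pi**2*(8*pi**2/45 + 6).

pi**2*(8*pi**2/45 + 6)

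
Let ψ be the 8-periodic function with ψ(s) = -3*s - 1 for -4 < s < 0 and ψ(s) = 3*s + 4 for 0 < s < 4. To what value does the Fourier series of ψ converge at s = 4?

s = 4 differs from s = -4 by 1 full period(s), and the series is 8-periodic.
At s = -4 the one-sided limits are ψ(-4^-) = 16 and ψ(-4^+) = 11.
By Dirichlet's theorem the series converges to their average, [(16) + (11)]/2 = 27/2.

27/2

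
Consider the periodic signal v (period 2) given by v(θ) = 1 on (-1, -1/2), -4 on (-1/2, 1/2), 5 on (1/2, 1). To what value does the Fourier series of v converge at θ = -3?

θ = -3 differs from θ = -1 by -1 full period(s), and the series is 2-periodic.
At θ = -1 the one-sided limits are v(-1^-) = 5 and v(-1^+) = 1.
By Dirichlet's theorem the series converges to their average, [(5) + (1)]/2 = 3.

3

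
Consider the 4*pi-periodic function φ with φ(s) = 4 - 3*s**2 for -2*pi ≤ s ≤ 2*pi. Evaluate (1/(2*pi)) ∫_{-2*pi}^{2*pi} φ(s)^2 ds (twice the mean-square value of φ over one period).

-64*pi**2 + 32 + 288*pi**4/5

(1/(2*pi)) ∫_{-2*pi}^{2*pi} φ(s)^2 ds = (1/(2*pi)) · (-128*pi**3 + 64*pi + 576*pi**5/5) = -64*pi**2 + 32 + 288*pi**4/5.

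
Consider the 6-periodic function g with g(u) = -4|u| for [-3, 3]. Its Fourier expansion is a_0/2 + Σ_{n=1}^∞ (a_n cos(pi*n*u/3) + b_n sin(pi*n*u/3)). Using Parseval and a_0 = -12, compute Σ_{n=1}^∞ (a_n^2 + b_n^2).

Parseval: a_0^2/2 + Σ_{n≥1} (a_n^2+b_n^2) = 1/3 ∫_{-3}^{3} g(u)^2 du = 96.
Subtract a_0^2/2 = 72: Σ (a_n^2+b_n^2) = 24.

24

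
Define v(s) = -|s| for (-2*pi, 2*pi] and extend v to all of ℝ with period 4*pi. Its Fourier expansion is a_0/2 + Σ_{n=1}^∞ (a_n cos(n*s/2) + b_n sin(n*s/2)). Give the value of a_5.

8/(25*pi)

a_5 = (1/(2*pi)) ∫_{-2*pi}^{2*pi} v(s) cos(5*s/2) ds.
v is even and cos(5*s/2) is even, so the integrand is even and a_5 = 1/pi ∫_0^{2*pi} v(s) cos(5*s/2) ds.
Integrating by parts (boundary term plus one more integral), an antiderivative of (-s) cos(5*s/2) is -2*s*sin(5*s/2)/5 - 4*cos(5*s/2)/25; evaluating from 0 to 2*pi: ∫_{0}^{2*pi} (-s) cos(5*s/2) ds = (4/25) - (-4/25) = 8/25.
Hence a_5 = (1/pi)·(8/25) = 8/(25*pi).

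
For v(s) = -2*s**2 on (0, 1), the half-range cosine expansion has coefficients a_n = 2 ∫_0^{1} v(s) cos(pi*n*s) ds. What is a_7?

8/(49*pi**2)

a_7 = 2 ∫_0^{1} (-2*s**2) cos(7*pi*s) ds.
Integrating by parts twice (tabular method), an antiderivative of (-2*s**2) cos(7*pi*s) is -2*s**2*sin(7*pi*s)/(7*pi) - 4*s*cos(7*pi*s)/(49*pi**2) + 4*sin(7*pi*s)/(343*pi**3); evaluating from 0 to 1: ∫_{0}^{1} (-2*s**2) cos(7*pi*s) ds = (4/(49*pi**2)) - (0) = 4/(49*pi**2).
Hence a_7 = 2·(4/(49*pi**2)) = 8/(49*pi**2).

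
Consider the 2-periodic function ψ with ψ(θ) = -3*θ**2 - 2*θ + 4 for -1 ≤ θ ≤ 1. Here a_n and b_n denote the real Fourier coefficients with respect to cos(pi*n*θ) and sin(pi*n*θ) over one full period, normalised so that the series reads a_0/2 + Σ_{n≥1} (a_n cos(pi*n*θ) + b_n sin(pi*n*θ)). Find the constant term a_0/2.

a_0 = ∫_{-1}^{1} ψ(θ) dθ = 6.
So the constant term a_0/2 = 3.

3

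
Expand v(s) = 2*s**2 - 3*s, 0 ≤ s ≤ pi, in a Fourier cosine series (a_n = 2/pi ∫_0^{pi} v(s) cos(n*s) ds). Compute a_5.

a_5 = 2/pi ∫_0^{pi} (2*s**2 - 3*s) cos(5*s) ds.
Integrating by parts twice (tabular method), an antiderivative of (2*s**2 - 3*s) cos(5*s) is 2*s**2*sin(5*s)/5 - 3*s*sin(5*s)/5 + 4*s*cos(5*s)/25 - 4*sin(5*s)/125 - 3*cos(5*s)/25; evaluating from 0 to pi: ∫_{0}^{pi} (2*s**2 - 3*s) cos(5*s) ds = (3/25 - 4*pi/25) - (-3/25) = 6/25 - 4*pi/25.
Hence a_5 = (2/pi)·(6/25 - 4*pi/25) = 4*(3 - 2*pi)/(25*pi).

4*(3 - 2*pi)/(25*pi)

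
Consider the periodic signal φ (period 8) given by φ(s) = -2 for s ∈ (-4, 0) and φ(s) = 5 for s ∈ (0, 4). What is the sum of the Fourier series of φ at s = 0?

3/2

At s = 0 the one-sided limits are φ(0^-) = -2 and φ(0^+) = 5.
By Dirichlet's theorem the series converges to their average, [(-2) + (5)]/2 = 3/2.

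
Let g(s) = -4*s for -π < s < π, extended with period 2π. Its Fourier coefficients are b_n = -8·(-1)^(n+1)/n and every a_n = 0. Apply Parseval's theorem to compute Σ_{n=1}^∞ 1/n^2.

pi**2/6

Parseval: Σ b_n^2 = (1/π) ∫_{-π}^{π} g(s)^2 ds = 32*pi**2/3.
Σ b_n^2 = Σ 64/n^2, so Σ 1/n^2 = (32*pi**2/3)/64 = pi**2/6.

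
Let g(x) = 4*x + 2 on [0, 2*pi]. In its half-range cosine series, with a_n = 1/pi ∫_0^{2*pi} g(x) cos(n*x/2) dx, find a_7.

a_7 = 1/pi ∫_0^{2*pi} (4*x + 2) cos(7*x/2) dx.
Integrating by parts (boundary term plus one more integral), an antiderivative of (4*x + 2) cos(7*x/2) is 8*x*sin(7*x/2)/7 + 4*sin(7*x/2)/7 + 16*cos(7*x/2)/49; evaluating from 0 to 2*pi: ∫_{0}^{2*pi} (4*x + 2) cos(7*x/2) dx = (-16/49) - (16/49) = -32/49.
Hence a_7 = (1/pi)·(-32/49) = -32/(49*pi).

-32/(49*pi)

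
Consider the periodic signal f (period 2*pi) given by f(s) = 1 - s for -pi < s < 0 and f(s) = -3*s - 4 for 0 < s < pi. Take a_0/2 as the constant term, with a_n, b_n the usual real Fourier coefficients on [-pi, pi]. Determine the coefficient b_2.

b_2 = 1/pi ∫_{-pi}^{pi} f(s) sin(2*s) ds.
Split the integral at the breakpoints.
Integrating by parts (boundary term plus one more integral), an antiderivative of (1 - s) sin(2*s) is s*cos(2*s)/2 - sin(2*s)/4 - cos(2*s)/2; evaluating from -pi to 0: ∫_{-pi}^{0} (1 - s) sin(2*s) ds = (-1/2) - (-pi/2 - 1/2) = pi/2.
Integrating by parts (boundary term plus one more integral), an antiderivative of (-3*s - 4) sin(2*s) is 3*s*cos(2*s)/2 - 3*sin(2*s)/4 + 2*cos(2*s); evaluating from 0 to pi: ∫_{0}^{pi} (-3*s - 4) sin(2*s) ds = (2 + 3*pi/2) - (2) = 3*pi/2.
Summing the pieces and multiplying by (1/pi) gives b_2 = 2.

2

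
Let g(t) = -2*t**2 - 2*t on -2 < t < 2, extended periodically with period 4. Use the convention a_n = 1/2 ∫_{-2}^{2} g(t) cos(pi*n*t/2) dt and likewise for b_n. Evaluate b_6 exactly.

4/(3*pi)

b_6 = 1/2 ∫_{-2}^{2} g(t) sin(3*pi*t) dt.
Integrating by parts twice (tabular method), an antiderivative of (-2*t**2 - 2*t) sin(3*pi*t) is 2*t**2*cos(3*pi*t)/(3*pi) - 4*t*sin(3*pi*t)/(9*pi**2) + 2*t*cos(3*pi*t)/(3*pi) - 2*sin(3*pi*t)/(9*pi**2) - 4*cos(3*pi*t)/(27*pi**3); evaluating from -2 to 2: ∫_{-2}^{2} (-2*t**2 - 2*t) sin(3*pi*t) dt = (-4/(27*pi**3) + 4/pi) - (4*(-1 + 9*pi**2)/(27*pi**3)) = 8/(3*pi).
Hence b_6 = (1/2)·(8/(3*pi)) = 4/(3*pi).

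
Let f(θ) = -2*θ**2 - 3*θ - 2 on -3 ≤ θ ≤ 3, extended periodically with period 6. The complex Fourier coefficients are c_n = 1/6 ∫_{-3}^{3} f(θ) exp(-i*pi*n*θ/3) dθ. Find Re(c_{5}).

36/(25*pi**2)

Since f is real-valued, Re(c_{5}) = 1/6 ∫_{-3}^{3} f(θ) cos(5*pi*θ/3) dθ = a_{5}/2.
Integrating by parts twice (tabular method), an antiderivative of (-2*θ**2 - 3*θ - 2) cos(5*pi*θ/3) is -6*θ**2*sin(5*pi*θ/3)/(5*pi) - 9*θ*sin(5*pi*θ/3)/(5*pi) - 36*θ*cos(5*pi*θ/3)/(25*pi**2) - 6*sin(5*pi*θ/3)/(5*pi) + 108*sin(5*pi*θ/3)/(125*pi**3) - 27*cos(5*pi*θ/3)/(25*pi**2); evaluating from -3 to 3: ∫_{-3}^{3} (-2*θ**2 - 3*θ - 2) cos(5*pi*θ/3) dθ = (27/(5*pi**2)) - (-81/(25*pi**2)) = 216/(25*pi**2).
Hence Re(c_{5}) = (1/6)·(216/(25*pi**2)) = 36/(25*pi**2).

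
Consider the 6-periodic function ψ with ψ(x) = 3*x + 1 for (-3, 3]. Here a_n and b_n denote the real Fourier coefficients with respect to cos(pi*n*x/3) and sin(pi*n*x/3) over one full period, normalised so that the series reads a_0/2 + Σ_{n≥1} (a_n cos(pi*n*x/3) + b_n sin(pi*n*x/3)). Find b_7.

b_7 = 1/3 ∫_{-3}^{3} ψ(x) sin(7*pi*x/3) dx.
Integrating by parts (boundary term plus one more integral), an antiderivative of (3*x + 1) sin(7*pi*x/3) is -9*x*cos(7*pi*x/3)/(7*pi) + 27*sin(7*pi*x/3)/(49*pi**2) - 3*cos(7*pi*x/3)/(7*pi); evaluating from -3 to 3: ∫_{-3}^{3} (3*x + 1) sin(7*pi*x/3) dx = (30/(7*pi)) - (-24/(7*pi)) = 54/(7*pi).
Hence b_7 = (1/3)·(54/(7*pi)) = 18/(7*pi).

18/(7*pi)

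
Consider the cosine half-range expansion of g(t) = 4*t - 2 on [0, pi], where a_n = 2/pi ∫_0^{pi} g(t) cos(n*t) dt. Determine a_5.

-16/(25*pi)

a_5 = 2/pi ∫_0^{pi} (4*t - 2) cos(5*t) dt.
Integrating by parts (boundary term plus one more integral), an antiderivative of (4*t - 2) cos(5*t) is 4*t*sin(5*t)/5 - 2*sin(5*t)/5 + 4*cos(5*t)/25; evaluating from 0 to pi: ∫_{0}^{pi} (4*t - 2) cos(5*t) dt = (-4/25) - (4/25) = -8/25.
Hence a_5 = (2/pi)·(-8/25) = -16/(25*pi).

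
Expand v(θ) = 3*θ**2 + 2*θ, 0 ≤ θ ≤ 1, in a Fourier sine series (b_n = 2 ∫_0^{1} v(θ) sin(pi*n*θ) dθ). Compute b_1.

b_1 = 2 ∫_0^{1} (3*θ**2 + 2*θ) sin(pi*θ) dθ.
Integrating by parts twice (tabular method), an antiderivative of (3*θ**2 + 2*θ) sin(pi*θ) is -3*θ**2*cos(pi*θ)/pi + 6*θ*sin(pi*θ)/pi**2 - 2*θ*cos(pi*θ)/pi + 2*sin(pi*θ)/pi**2 + 6*cos(pi*θ)/pi**3; evaluating from 0 to 1: ∫_{0}^{1} (3*θ**2 + 2*θ) sin(pi*θ) dθ = (-6/pi**3 + 5/pi) - (6/pi**3) = -12/pi**3 + 5/pi.
Hence b_1 = 2·(-12/pi**3 + 5/pi) = -24/pi**3 + 10/pi.

-24/pi**3 + 10/pi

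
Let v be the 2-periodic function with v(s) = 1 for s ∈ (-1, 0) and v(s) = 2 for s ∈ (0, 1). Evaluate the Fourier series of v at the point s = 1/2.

v is continuous at s = 1/2 with value 2, so the series converges to 2 there.

2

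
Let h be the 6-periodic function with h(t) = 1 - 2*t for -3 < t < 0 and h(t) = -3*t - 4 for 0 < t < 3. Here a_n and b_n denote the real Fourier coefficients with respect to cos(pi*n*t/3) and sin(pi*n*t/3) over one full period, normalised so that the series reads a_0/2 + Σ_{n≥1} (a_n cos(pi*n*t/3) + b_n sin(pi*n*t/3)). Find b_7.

-25/(7*pi)

b_7 = 1/3 ∫_{-3}^{3} h(t) sin(7*pi*t/3) dt.
Split the integral at the breakpoints.
Integrating by parts (boundary term plus one more integral), an antiderivative of (1 - 2*t) sin(7*pi*t/3) is 6*t*cos(7*pi*t/3)/(7*pi) - 18*sin(7*pi*t/3)/(49*pi**2) - 3*cos(7*pi*t/3)/(7*pi); evaluating from -3 to 0: ∫_{-3}^{0} (1 - 2*t) sin(7*pi*t/3) dt = (-3/(7*pi)) - (3/pi) = -24/(7*pi).
Integrating by parts (boundary term plus one more integral), an antiderivative of (-3*t - 4) sin(7*pi*t/3) is 9*t*cos(7*pi*t/3)/(7*pi) - 27*sin(7*pi*t/3)/(49*pi**2) + 12*cos(7*pi*t/3)/(7*pi); evaluating from 0 to 3: ∫_{0}^{3} (-3*t - 4) sin(7*pi*t/3) dt = (-39/(7*pi)) - (12/(7*pi)) = -51/(7*pi).
Summing the pieces and multiplying by (1/3) gives b_7 = -25/(7*pi).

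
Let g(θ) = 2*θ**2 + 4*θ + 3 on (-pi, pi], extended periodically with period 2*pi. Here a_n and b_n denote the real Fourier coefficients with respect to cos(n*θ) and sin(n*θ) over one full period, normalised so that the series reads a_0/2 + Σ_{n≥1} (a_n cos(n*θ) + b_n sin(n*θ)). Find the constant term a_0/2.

a_0 = 1/pi ∫_{-pi}^{pi} g(θ) dθ = 1/pi · (6*pi + 4*pi**3/3) = 6 + 4*pi**2/3.
So the constant term a_0/2 = 3 + 2*pi**2/3.

3 + 2*pi**2/3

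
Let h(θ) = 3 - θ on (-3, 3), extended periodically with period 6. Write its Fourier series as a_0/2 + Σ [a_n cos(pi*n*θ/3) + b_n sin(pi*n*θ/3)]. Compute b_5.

b_5 = 1/3 ∫_{-3}^{3} h(θ) sin(5*pi*θ/3) dθ.
Integrating by parts (boundary term plus one more integral), an antiderivative of (3 - θ) sin(5*pi*θ/3) is 3*θ*cos(5*pi*θ/3)/(5*pi) - 9*sin(5*pi*θ/3)/(25*pi**2) - 9*cos(5*pi*θ/3)/(5*pi); evaluating from -3 to 3: ∫_{-3}^{3} (3 - θ) sin(5*pi*θ/3) dθ = (0) - (18/(5*pi)) = -18/(5*pi).
Hence b_5 = (1/3)·(-18/(5*pi)) = -6/(5*pi).

-6/(5*pi)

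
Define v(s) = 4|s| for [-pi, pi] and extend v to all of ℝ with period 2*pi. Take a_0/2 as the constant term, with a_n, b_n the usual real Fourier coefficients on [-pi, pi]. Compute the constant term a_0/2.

2*pi

a_0 = 1/pi ∫_{-pi}^{pi} v(s) ds = 1/pi · (4*pi**2) = 4*pi.
So the constant term a_0/2 = 2*pi.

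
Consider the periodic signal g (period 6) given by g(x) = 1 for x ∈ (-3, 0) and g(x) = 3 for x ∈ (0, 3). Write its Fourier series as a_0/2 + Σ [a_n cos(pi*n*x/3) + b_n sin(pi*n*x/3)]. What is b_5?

b_5 = 1/3 ∫_{-3}^{3} g(x) sin(5*pi*x/3) dx.
Split the integral at the breakpoints.
Directly, an antiderivative of (1) sin(5*pi*x/3) is -3*cos(5*pi*x/3)/(5*pi); evaluating from -3 to 0: ∫_{-3}^{0} (1) sin(5*pi*x/3) dx = (-3/(5*pi)) - (3/(5*pi)) = -6/(5*pi).
Directly, an antiderivative of (3) sin(5*pi*x/3) is -9*cos(5*pi*x/3)/(5*pi); evaluating from 0 to 3: ∫_{0}^{3} (3) sin(5*pi*x/3) dx = (9/(5*pi)) - (-9/(5*pi)) = 18/(5*pi).
Summing the pieces and multiplying by (1/3) gives b_5 = 4/(5*pi).

4/(5*pi)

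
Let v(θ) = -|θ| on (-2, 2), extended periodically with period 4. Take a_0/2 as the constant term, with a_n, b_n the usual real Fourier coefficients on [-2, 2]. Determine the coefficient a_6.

0

a_6 = 1/2 ∫_{-2}^{2} v(θ) cos(3*pi*θ) dθ.
v is even and cos(3*pi*θ) is even, so the integrand is even and a_6 = ∫_0^{2} v(θ) cos(3*pi*θ) dθ.
Integrating by parts (boundary term plus one more integral), an antiderivative of (-θ) cos(3*pi*θ) is -θ*sin(3*pi*θ)/(3*pi) - cos(3*pi*θ)/(9*pi**2); evaluating from 0 to 2: ∫_{0}^{2} (-θ) cos(3*pi*θ) dθ = (-1/(9*pi**2)) - (-1/(9*pi**2)) = 0.
Hence a_6 = 0.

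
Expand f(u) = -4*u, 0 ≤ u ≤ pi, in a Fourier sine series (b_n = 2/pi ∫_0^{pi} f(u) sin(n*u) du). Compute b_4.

2

b_4 = 2/pi ∫_0^{pi} (-4*u) sin(4*u) du.
Integrating by parts (boundary term plus one more integral), an antiderivative of (-4*u) sin(4*u) is u*cos(4*u) - sin(4*u)/4; evaluating from 0 to pi: ∫_{0}^{pi} (-4*u) sin(4*u) du = (pi) - (0) = pi.
Hence b_4 = (2/pi)·(pi) = 2.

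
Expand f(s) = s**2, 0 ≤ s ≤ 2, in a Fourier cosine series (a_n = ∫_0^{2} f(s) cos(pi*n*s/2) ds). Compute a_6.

4/(9*pi**2)

a_6 = ∫_0^{2} (s**2) cos(3*pi*s) ds.
Integrating by parts twice (tabular method), an antiderivative of (s**2) cos(3*pi*s) is s**2*sin(3*pi*s)/(3*pi) + 2*s*cos(3*pi*s)/(9*pi**2) - 2*sin(3*pi*s)/(27*pi**3); evaluating from 0 to 2: ∫_{0}^{2} (s**2) cos(3*pi*s) ds = (4/(9*pi**2)) - (0) = 4/(9*pi**2).
Hence a_6 = 4/(9*pi**2).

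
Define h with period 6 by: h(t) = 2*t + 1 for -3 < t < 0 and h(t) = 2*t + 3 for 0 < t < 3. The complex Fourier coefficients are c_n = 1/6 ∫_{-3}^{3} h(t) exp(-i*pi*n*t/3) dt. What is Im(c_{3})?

Since h is real-valued, Im(c_{3}) = -1/6 ∫_{-3}^{3} h(t) sin(pi*t) dt = -b_{3}/2.
Split the integral at the breakpoints.
Integrating by parts (boundary term plus one more integral), an antiderivative of (2*t + 1) sin(pi*t) is -2*t*cos(pi*t)/pi + 2*sin(pi*t)/pi**2 - cos(pi*t)/pi; evaluating from -3 to 0: ∫_{-3}^{0} (2*t + 1) sin(pi*t) dt = (-1/pi) - (-5/pi) = 4/pi.
Integrating by parts (boundary term plus one more integral), an antiderivative of (2*t + 3) sin(pi*t) is -2*t*cos(pi*t)/pi + 2*sin(pi*t)/pi**2 - 3*cos(pi*t)/pi; evaluating from 0 to 3: ∫_{0}^{3} (2*t + 3) sin(pi*t) dt = (9/pi) - (-3/pi) = 12/pi.
So ∫_{-3}^{3} h(t) sin(pi*t) dt = 16/pi.
Hence Im(c_{3}) = (-1/6)·(16/pi) = -8/(3*pi).

-8/(3*pi)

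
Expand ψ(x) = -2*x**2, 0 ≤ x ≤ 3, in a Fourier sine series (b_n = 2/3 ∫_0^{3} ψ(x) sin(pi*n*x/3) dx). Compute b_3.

b_3 = 2/3 ∫_0^{3} (-2*x**2) sin(pi*x) dx.
Integrating by parts twice (tabular method), an antiderivative of (-2*x**2) sin(pi*x) is 2*x**2*cos(pi*x)/pi - 4*x*sin(pi*x)/pi**2 - 4*cos(pi*x)/pi**3; evaluating from 0 to 3: ∫_{0}^{3} (-2*x**2) sin(pi*x) dx = (-18/pi + 4/pi**3) - (-4/pi**3) = -18/pi + 8/pi**3.
Hence b_3 = (2/3)·(-18/pi + 8/pi**3) = -12/pi + 16/(3*pi**3).

-12/pi + 16/(3*pi**3)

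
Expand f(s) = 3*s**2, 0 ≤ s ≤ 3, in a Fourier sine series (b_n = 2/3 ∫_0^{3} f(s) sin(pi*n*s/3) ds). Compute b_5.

54*(-4 + 25*pi**2)/(125*pi**3)

b_5 = 2/3 ∫_0^{3} (3*s**2) sin(5*pi*s/3) ds.
Integrating by parts twice (tabular method), an antiderivative of (3*s**2) sin(5*pi*s/3) is -9*s**2*cos(5*pi*s/3)/(5*pi) + 54*s*sin(5*pi*s/3)/(25*pi**2) + 162*cos(5*pi*s/3)/(125*pi**3); evaluating from 0 to 3: ∫_{0}^{3} (3*s**2) sin(5*pi*s/3) ds = (81*(-2 + 25*pi**2)/(125*pi**3)) - (162/(125*pi**3)) = 81*(-4 + 25*pi**2)/(125*pi**3).
Hence b_5 = (2/3)·(81*(-4 + 25*pi**2)/(125*pi**3)) = 54*(-4 + 25*pi**2)/(125*pi**3).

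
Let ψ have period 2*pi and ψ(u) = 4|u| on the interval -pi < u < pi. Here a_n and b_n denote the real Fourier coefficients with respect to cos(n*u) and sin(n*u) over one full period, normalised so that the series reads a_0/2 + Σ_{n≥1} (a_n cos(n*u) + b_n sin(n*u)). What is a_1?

-16/pi

a_1 = 1/pi ∫_{-pi}^{pi} ψ(u) cos(u) du.
ψ is even and cos(u) is even, so the integrand is even and a_1 = 2/pi ∫_0^{pi} ψ(u) cos(u) du.
Integrating by parts (boundary term plus one more integral), an antiderivative of (4*u) cos(u) is 4*u*sin(u) + 4*cos(u); evaluating from 0 to pi: ∫_{0}^{pi} (4*u) cos(u) du = (-4) - (4) = -8.
Hence a_1 = (2/pi)·(-8) = -16/pi.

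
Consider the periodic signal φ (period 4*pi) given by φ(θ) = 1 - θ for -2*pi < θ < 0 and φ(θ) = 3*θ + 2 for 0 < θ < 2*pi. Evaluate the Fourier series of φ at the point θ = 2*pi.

3/2 + 4*pi

At θ = 2*pi the one-sided limits are φ(2*pi^-) = 2 + 6*pi and φ(2*pi^+) = 1 + 2*pi.
By Dirichlet's theorem the series converges to their average, [(2 + 6*pi) + (1 + 2*pi)]/2 = 3/2 + 4*pi.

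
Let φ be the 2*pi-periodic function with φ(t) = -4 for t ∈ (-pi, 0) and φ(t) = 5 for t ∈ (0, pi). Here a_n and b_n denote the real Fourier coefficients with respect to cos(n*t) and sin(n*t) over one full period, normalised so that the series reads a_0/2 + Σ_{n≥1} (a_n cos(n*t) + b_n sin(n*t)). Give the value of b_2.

b_2 = 1/pi ∫_{-pi}^{pi} φ(t) sin(2*t) dt.
Split the integral at the breakpoints.
Directly, an antiderivative of (-4) sin(2*t) is 2*cos(2*t); evaluating from -pi to 0: ∫_{-pi}^{0} (-4) sin(2*t) dt = (2) - (2) = 0.
Directly, an antiderivative of (5) sin(2*t) is -5*cos(2*t)/2; evaluating from 0 to pi: ∫_{0}^{pi} (5) sin(2*t) dt = (-5/2) - (-5/2) = 0.
Summing the pieces and multiplying by (1/pi) gives b_2 = 0.

0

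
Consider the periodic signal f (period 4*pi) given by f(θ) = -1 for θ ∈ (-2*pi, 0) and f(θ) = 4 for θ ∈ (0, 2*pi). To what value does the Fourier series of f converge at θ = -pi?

-1

f is continuous at θ = -pi with value -1, so the series converges to -1 there.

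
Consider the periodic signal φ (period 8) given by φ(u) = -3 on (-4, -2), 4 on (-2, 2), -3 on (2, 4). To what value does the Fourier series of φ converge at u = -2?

At u = -2 the one-sided limits are φ(-2^-) = -3 and φ(-2^+) = 4.
By Dirichlet's theorem the series converges to their average, [(-3) + (4)]/2 = 1/2.

1/2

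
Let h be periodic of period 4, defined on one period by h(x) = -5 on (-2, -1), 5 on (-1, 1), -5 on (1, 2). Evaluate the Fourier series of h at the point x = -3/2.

-5

h is continuous at x = -3/2 with value -5, so the series converges to -5 there.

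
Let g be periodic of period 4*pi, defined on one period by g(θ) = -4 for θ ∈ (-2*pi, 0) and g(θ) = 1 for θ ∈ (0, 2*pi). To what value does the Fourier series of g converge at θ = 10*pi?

-3/2

θ = 10*pi differs from θ = 2*pi by 2 full period(s), and the series is 4*pi-periodic.
At θ = 2*pi the one-sided limits are g(2*pi^-) = 1 and g(2*pi^+) = -4.
By Dirichlet's theorem the series converges to their average, [(1) + (-4)]/2 = -3/2.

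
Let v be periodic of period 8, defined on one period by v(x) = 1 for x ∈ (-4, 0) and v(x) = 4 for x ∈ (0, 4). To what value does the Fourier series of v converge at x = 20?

5/2

x = 20 differs from x = 4 by 2 full period(s), and the series is 8-periodic.
At x = 4 the one-sided limits are v(4^-) = 4 and v(4^+) = 1.
By Dirichlet's theorem the series converges to their average, [(4) + (1)]/2 = 5/2.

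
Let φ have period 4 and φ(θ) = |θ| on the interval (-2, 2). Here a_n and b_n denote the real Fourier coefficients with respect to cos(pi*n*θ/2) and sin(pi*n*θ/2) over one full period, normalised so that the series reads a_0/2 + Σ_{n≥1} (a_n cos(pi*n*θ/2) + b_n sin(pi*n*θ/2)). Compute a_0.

2

a_0 = 1/2 ∫_{-2}^{2} φ(θ) dθ = 1/2 · (4) = 2.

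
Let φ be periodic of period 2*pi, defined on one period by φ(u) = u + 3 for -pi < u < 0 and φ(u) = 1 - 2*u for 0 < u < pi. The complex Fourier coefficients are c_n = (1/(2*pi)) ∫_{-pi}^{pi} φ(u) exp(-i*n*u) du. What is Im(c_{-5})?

Since φ is real-valued, Im(c_{-5}) = -(1/(2*pi)) ∫_{-pi}^{pi} φ(u) sin(-5*u) du = b_{5}/2.
Split the integral at the breakpoints.
Integrating by parts (boundary term plus one more integral), an antiderivative of (u + 3) sin(-5*u) is u*cos(5*u)/5 - sin(5*u)/25 + 3*cos(5*u)/5; evaluating from -pi to 0: ∫_{-pi}^{0} (u + 3) sin(-5*u) du = (3/5) - (-3/5 + pi/5) = 6/5 - pi/5.
Integrating by parts (boundary term plus one more integral), an antiderivative of (1 - 2*u) sin(-5*u) is -2*u*cos(5*u)/5 + 2*sin(5*u)/25 + cos(5*u)/5; evaluating from 0 to pi: ∫_{0}^{pi} (1 - 2*u) sin(-5*u) du = (-1/5 + 2*pi/5) - (1/5) = -2/5 + 2*pi/5.
So ∫_{-pi}^{pi} φ(u) sin(-5*u) du = pi/5 + 4/5.
Hence Im(c_{-5}) = (-1/(2*pi))·(pi/5 + 4/5) = (-4 - pi)/(10*pi).

(-4 - pi)/(10*pi)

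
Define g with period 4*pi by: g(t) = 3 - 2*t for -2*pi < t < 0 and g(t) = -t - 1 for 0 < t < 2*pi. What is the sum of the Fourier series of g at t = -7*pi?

t = -7*pi differs from t = pi by -2 full period(s), and the series is 4*pi-periodic.
g is continuous at t = pi with value -pi - 1, so the series converges to -pi - 1 there.

-pi - 1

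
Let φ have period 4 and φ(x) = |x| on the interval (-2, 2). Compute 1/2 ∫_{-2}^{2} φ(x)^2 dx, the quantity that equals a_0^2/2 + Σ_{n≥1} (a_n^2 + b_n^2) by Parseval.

8/3

1/2 ∫_{-2}^{2} φ(x)^2 dx = 1/2 · (16/3) = 8/3.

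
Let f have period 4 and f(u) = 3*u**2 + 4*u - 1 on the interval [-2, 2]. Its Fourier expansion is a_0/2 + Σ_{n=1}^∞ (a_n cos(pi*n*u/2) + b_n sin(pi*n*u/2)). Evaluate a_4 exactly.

a_4 = 1/2 ∫_{-2}^{2} f(u) cos(2*pi*u) du.
Integrating by parts twice (tabular method), an antiderivative of (3*u**2 + 4*u - 1) cos(2*pi*u) is 3*u**2*sin(2*pi*u)/(2*pi) + 2*u*sin(2*pi*u)/pi + 3*u*cos(2*pi*u)/(2*pi**2) - sin(2*pi*u)/(2*pi) - 3*sin(2*pi*u)/(4*pi**3) + cos(2*pi*u)/pi**2; evaluating from -2 to 2: ∫_{-2}^{2} (3*u**2 + 4*u - 1) cos(2*pi*u) du = (4/pi**2) - (-2/pi**2) = 6/pi**2.
Hence a_4 = (1/2)·(6/pi**2) = 3/pi**2.

3/pi**2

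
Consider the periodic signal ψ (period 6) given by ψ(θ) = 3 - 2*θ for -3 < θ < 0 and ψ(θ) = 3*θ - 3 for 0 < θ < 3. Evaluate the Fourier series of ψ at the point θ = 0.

At θ = 0 the one-sided limits are ψ(0^-) = 3 and ψ(0^+) = -3.
By Dirichlet's theorem the series converges to their average, [(3) + (-3)]/2 = 0.

0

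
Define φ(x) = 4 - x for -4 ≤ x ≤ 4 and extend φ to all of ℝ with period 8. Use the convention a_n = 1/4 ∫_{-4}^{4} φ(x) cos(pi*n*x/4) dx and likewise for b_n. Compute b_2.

4/pi

b_2 = 1/4 ∫_{-4}^{4} φ(x) sin(pi*x/2) dx.
Integrating by parts (boundary term plus one more integral), an antiderivative of (4 - x) sin(pi*x/2) is 2*x*cos(pi*x/2)/pi - 4*sin(pi*x/2)/pi**2 - 8*cos(pi*x/2)/pi; evaluating from -4 to 4: ∫_{-4}^{4} (4 - x) sin(pi*x/2) dx = (0) - (-16/pi) = 16/pi.
Hence b_2 = (1/4)·(16/pi) = 4/pi.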